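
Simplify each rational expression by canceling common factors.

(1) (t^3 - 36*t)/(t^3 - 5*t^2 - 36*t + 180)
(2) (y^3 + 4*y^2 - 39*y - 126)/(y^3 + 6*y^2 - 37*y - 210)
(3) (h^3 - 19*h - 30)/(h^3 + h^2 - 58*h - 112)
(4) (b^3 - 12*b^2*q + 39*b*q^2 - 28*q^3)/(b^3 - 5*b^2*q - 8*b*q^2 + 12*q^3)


(1) = t/(t - 5)
(2) = (y + 3)/(y + 5)
(3) = (h^2 - 2*h - 15)/(h^2 - h - 56)
(4) = (-b^2 + 11*b*q - 28*q^2)/(-b^2 + 4*b*q + 12*q^2)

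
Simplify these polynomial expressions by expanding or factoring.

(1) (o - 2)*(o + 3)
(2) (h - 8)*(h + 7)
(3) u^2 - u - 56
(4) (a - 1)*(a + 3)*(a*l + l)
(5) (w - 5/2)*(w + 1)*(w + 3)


(1) = o^2 + o - 6
(2) = h^2 - h - 56
(3) = (u - 8)*(u + 7)
(4) = a^3*l + 3*a^2*l - a*l - 3*l
(5) = w^3 + 3*w^2/2 - 7*w - 15/2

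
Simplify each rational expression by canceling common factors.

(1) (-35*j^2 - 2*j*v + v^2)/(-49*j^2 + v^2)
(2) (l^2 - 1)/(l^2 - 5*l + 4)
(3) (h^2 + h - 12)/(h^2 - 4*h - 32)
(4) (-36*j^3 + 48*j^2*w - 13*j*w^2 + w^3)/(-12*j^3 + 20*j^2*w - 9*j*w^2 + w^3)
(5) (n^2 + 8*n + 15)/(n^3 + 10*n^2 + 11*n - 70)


(1) = (5*j + v)/(7*j + v)
(2) = (l + 1)/(l - 4)
(3) = (h - 3)/(h - 8)
(4) = (-6*j + w)/(-2*j + w)
(5) = (n + 3)/(n^2 + 5*n - 14)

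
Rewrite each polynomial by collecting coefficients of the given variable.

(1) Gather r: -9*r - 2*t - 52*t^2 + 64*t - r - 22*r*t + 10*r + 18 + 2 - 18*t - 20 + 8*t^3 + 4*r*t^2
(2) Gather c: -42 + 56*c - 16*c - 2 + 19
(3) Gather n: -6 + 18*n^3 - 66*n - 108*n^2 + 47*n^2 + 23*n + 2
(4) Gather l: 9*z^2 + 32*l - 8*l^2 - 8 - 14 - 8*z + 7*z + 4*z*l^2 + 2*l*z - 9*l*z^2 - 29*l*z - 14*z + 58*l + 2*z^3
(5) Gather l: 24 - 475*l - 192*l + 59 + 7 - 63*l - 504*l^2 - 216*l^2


(1) = r*(4*t^2 - 22*t) + 8*t^3 - 52*t^2 + 44*t
(2) = 40*c - 25
(3) = 18*n^3 - 61*n^2 - 43*n - 4
(4) = l^2*(4*z - 8) + l*(-9*z^2 - 27*z + 90) + 2*z^3 + 9*z^2 - 15*z - 22
(5) = -720*l^2 - 730*l + 90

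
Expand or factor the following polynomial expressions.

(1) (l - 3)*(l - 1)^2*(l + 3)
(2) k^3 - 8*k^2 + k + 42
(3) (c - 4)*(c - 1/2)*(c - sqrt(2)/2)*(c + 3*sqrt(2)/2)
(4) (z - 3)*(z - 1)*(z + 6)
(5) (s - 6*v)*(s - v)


(1) = l^4 - 2*l^3 - 8*l^2 + 18*l - 9
(2) = (k - 7)*(k - 3)*(k + 2)
(3) = c^4 - 9*c^3/2 + sqrt(2)*c^3 - 9*sqrt(2)*c^2/2 + c^2/2 + 2*sqrt(2)*c + 27*c/4 - 3
(4) = z^3 + 2*z^2 - 21*z + 18
(5) = s^2 - 7*s*v + 6*v^2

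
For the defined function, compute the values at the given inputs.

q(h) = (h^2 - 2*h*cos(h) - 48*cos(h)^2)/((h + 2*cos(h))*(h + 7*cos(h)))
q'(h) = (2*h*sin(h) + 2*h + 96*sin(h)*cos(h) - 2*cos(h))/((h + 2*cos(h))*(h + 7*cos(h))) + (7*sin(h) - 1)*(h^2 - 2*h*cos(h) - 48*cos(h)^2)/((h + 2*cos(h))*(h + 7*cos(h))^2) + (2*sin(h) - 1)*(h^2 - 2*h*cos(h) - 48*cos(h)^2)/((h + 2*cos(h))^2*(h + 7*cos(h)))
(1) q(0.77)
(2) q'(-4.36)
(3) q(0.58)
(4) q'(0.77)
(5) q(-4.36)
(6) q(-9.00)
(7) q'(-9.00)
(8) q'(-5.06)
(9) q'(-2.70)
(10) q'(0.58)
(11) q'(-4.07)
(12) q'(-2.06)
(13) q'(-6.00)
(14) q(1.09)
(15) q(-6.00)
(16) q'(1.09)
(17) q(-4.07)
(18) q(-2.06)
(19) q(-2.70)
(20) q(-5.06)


(1) = -1.98
(2) = -1.68
(3) = -2.36
(4) = 2.17
(5) = 0.30
(6) = 0.15
(7) = 0.23
(8) = -3.69
(9) = 0.11
(10) = 1.90
(11) = -1.28
(12) = 1.34
(13) = -4.48
(14) = -1.16
(15) = -1.11
(16) = 3.04
(17) = -0.13
(18) = -0.52
(19) = -0.90
(20) = 2.00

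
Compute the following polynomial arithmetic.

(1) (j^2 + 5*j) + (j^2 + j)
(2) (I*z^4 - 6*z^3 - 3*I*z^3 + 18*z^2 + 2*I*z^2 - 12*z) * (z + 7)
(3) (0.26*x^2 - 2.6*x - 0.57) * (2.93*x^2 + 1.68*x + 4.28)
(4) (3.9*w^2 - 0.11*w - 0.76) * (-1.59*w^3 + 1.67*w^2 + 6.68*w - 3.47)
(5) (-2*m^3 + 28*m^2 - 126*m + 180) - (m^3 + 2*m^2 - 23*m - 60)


(1) = 2*j^2 + 6*j
(2) = I*z^5 - 6*z^4 + 4*I*z^4 - 24*z^3 - 19*I*z^3 + 114*z^2 + 14*I*z^2 - 84*z
(3) = 0.7618*x^4 - 7.1812*x^3 - 4.9253*x^2 - 12.0856*x - 2.4396
(4) = -6.201*w^5 + 6.6879*w^4 + 27.0767*w^3 - 15.537*w^2 - 4.6951*w + 2.6372
(5) = -3*m^3 + 26*m^2 - 103*m + 240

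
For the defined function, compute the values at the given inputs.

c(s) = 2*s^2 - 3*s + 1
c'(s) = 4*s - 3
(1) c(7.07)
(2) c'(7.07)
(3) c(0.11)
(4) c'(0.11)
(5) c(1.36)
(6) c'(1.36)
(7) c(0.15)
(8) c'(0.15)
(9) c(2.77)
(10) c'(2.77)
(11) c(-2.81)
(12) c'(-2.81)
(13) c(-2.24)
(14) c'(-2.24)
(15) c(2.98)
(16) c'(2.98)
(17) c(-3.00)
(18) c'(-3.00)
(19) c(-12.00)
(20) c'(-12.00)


(1) = 79.76
(2) = 25.28
(3) = 0.69
(4) = -2.56
(5) = 0.62
(6) = 2.44
(7) = 0.60
(8) = -2.40
(9) = 8.04
(10) = 8.08
(11) = 25.22
(12) = -14.24
(13) = 17.76
(14) = -11.96
(15) = 9.82
(16) = 8.92
(17) = 28.00
(18) = -15.00
(19) = 325.00
(20) = -51.00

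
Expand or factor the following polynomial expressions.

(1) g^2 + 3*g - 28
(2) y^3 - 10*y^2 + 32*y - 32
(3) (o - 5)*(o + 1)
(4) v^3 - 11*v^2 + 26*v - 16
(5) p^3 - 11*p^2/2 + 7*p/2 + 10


(1) = (g - 4)*(g + 7)
(2) = (y - 4)^2*(y - 2)
(3) = o^2 - 4*o - 5
(4) = (v - 8)*(v - 2)*(v - 1)
(5) = (p - 4)*(p - 5/2)*(p + 1)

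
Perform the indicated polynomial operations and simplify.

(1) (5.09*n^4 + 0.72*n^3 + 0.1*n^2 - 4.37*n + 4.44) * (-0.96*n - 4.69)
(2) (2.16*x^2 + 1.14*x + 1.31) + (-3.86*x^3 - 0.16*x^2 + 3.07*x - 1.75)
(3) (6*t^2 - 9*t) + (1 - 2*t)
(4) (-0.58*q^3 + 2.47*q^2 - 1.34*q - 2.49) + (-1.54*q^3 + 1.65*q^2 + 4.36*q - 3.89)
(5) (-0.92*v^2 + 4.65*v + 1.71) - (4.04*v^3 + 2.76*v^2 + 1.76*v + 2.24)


(1) = -4.8864*n^5 - 24.5633*n^4 - 3.4728*n^3 + 3.7262*n^2 + 16.2329*n - 20.8236
(2) = -3.86*x^3 + 2.0*x^2 + 4.21*x - 0.44
(3) = 6*t^2 - 11*t + 1
(4) = -2.12*q^3 + 4.12*q^2 + 3.02*q - 6.38
(5) = -4.04*v^3 - 3.68*v^2 + 2.89*v - 0.53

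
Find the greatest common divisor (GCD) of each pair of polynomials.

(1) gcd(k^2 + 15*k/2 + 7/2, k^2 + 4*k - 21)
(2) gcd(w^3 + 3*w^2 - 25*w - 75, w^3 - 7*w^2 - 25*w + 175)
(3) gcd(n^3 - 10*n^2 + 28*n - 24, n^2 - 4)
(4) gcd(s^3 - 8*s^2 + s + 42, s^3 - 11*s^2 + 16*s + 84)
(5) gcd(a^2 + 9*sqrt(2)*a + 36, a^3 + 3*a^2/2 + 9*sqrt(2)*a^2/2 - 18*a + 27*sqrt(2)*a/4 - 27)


(1) = k + 7
(2) = w^2 - 25
(3) = gcd((n - 6)*(n - 2)^2, (n - 2)*(n + 2)) = n - 2
(4) = gcd((s - 7)*(s - 3)*(s + 2), (s - 7)*(s - 6)*(s + 2)) = s^2 - 5*s - 14
(5) = gcd((a + 3*sqrt(2))*(a + 6*sqrt(2)), (a + 3/2)*(a - 3*sqrt(2)/2)*(a + 6*sqrt(2))) = a + 6*sqrt(2)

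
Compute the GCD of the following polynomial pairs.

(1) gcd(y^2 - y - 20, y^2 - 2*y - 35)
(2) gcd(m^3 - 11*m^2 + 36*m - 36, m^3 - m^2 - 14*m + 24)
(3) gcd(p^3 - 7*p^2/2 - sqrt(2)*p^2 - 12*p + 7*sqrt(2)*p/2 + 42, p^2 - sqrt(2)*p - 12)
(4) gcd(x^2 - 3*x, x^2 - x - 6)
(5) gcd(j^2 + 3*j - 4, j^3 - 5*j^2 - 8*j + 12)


(1) = gcd((y - 5)*(y + 4), (y - 7)*(y + 5)) = 1
(2) = m^2 - 5*m + 6
(3) = p^2 - sqrt(2)*p - 12
(4) = gcd(x*(x - 3), (x - 3)*(x + 2)) = x - 3
(5) = gcd((j - 1)*(j + 4), (j - 6)*(j - 1)*(j + 2)) = j - 1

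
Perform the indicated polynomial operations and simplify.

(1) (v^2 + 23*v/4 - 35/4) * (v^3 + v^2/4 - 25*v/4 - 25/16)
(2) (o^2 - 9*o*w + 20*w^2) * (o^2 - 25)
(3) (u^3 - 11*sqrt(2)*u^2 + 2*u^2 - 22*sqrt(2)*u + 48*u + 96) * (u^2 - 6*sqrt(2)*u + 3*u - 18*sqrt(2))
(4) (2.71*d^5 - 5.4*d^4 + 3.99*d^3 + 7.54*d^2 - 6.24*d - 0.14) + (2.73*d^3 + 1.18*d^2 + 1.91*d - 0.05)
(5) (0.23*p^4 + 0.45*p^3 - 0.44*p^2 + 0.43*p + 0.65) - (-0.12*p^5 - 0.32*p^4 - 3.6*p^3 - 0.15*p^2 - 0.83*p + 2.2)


(1) = v^5 + 6*v^4 - 217*v^3/16 - 635*v^2/16 + 2925*v/64 + 875/64
(2) = o^4 - 9*o^3*w + 20*o^2*w^2 - 25*o^2 + 225*o*w - 500*w^2
(3) = u^5 - 17*sqrt(2)*u^4 + 5*u^4 - 85*sqrt(2)*u^3 + 186*u^3 - 390*sqrt(2)*u^2 + 900*u^2 - 1440*sqrt(2)*u + 1080*u - 1728*sqrt(2)
(4) = 2.71*d^5 - 5.4*d^4 + 6.72*d^3 + 8.72*d^2 - 4.33*d - 0.19
(5) = 0.12*p^5 + 0.55*p^4 + 4.05*p^3 - 0.29*p^2 + 1.26*p - 1.55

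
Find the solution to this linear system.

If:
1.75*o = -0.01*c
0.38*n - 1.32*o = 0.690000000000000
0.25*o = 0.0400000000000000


Then:
c = -28.00
n = 2.37
o = 0.16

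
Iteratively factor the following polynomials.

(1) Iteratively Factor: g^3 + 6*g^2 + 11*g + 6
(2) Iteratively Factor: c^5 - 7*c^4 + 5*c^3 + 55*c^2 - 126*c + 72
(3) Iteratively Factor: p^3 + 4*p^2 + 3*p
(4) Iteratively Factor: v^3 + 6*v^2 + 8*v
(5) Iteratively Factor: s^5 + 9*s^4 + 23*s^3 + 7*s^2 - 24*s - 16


(1) = (g + 3)*(g^2 + 3*g + 2) = (g + 1)*(g + 3)*(g + 2)
(2) = (c - 1)*(c^4 - 6*c^3 - c^2 + 54*c - 72) = (c - 4)*(c - 1)*(c^3 - 2*c^2 - 9*c + 18) = (c - 4)*(c - 1)*(c + 3)*(c^2 - 5*c + 6) = (c - 4)*(c - 2)*(c - 1)*(c + 3)*(c - 3)
(3) = (p)*(p^2 + 4*p + 3) = p*(p + 3)*(p + 1)
(4) = (v)*(v^2 + 6*v + 8) = v*(v + 4)*(v + 2)
(5) = (s + 1)*(s^4 + 8*s^3 + 15*s^2 - 8*s - 16) = (s + 1)*(s + 4)*(s^3 + 4*s^2 - s - 4) = (s + 1)^2*(s + 4)*(s^2 + 3*s - 4) = (s + 1)^2*(s + 4)^2*(s - 1)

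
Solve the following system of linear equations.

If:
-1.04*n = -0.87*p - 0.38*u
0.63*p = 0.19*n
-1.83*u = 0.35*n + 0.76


Then:
n = -0.19
p = -0.06
u = -0.38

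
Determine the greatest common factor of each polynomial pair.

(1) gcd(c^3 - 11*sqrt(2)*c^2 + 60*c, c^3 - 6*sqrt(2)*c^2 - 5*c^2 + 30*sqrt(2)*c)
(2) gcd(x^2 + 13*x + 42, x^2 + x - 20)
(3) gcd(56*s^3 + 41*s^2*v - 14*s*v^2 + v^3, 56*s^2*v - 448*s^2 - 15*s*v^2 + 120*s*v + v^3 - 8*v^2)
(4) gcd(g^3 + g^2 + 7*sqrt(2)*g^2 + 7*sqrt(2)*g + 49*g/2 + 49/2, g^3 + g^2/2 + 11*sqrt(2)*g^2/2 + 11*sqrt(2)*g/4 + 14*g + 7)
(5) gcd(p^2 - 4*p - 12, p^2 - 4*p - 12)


(1) = gcd(c*(c - 6*sqrt(2))*(c - 5*sqrt(2)), c*(c - 5)*(c - 6*sqrt(2))) = c^2 - 6*sqrt(2)*c
(2) = 1
(3) = 56*s^2 - 15*s*v + v^2
(4) = gcd((g + 1)*(g + 7*sqrt(2)/2)^2, (g + 1/2)*(g + 2*sqrt(2))*(g + 7*sqrt(2)/2)) = g + 7*sqrt(2)/2
(5) = p^2 - 4*p - 12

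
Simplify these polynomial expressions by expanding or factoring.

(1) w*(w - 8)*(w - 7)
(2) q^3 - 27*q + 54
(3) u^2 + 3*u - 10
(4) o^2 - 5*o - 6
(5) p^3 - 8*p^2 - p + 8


(1) = w^3 - 15*w^2 + 56*w
(2) = (q - 3)^2*(q + 6)
(3) = (u - 2)*(u + 5)
(4) = (o - 6)*(o + 1)
(5) = (p - 8)*(p - 1)*(p + 1)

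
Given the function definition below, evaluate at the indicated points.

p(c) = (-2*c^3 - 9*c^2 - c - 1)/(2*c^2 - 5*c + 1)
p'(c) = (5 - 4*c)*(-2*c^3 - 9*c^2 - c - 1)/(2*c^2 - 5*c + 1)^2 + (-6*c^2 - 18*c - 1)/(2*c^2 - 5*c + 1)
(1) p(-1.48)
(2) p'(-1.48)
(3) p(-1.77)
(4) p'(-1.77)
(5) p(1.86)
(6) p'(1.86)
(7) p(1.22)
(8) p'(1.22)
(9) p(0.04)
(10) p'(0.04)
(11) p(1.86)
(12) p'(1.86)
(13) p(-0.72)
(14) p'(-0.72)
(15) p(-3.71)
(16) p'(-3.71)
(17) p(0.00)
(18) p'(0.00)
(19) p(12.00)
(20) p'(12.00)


(1) = -1.00
(2) = 0.13
(3) = -1.01
(4) = -0.01
(5) = 33.94
(6) = 99.98
(7) = 9.07
(8) = 14.51
(9) = -1.31
(10) = -10.06
(11) = 33.94
(12) = 99.98
(13) = -0.74
(14) = 0.53
(15) = -0.40
(16) = -0.53
(17) = -1.00
(18) = -6.00
(19) = -20.81
(20) = -0.81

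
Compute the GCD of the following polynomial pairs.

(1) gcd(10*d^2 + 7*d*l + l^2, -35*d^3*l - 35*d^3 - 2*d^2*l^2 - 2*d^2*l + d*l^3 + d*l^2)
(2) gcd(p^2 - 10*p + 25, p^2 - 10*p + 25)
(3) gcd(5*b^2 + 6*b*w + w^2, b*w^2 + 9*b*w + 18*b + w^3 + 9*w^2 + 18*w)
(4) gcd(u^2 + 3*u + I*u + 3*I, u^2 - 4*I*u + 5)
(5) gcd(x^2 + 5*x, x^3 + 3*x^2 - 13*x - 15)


(1) = gcd((2*d + l)*(5*d + l), (-7*d + l)*(5*d + l)*(d*l + d)) = 5*d + l
(2) = p^2 - 10*p + 25
(3) = b + w
(4) = u + I
(5) = gcd(x*(x + 5), (x - 3)*(x + 1)*(x + 5)) = x + 5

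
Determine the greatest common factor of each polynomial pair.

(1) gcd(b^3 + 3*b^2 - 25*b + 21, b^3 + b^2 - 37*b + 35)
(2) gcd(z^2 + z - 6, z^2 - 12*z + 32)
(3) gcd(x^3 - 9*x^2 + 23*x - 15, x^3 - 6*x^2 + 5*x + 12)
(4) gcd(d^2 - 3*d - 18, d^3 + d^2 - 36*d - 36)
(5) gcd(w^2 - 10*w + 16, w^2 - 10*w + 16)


(1) = b^2 + 6*b - 7
(2) = gcd((z - 2)*(z + 3), (z - 8)*(z - 4)) = 1
(3) = gcd((x - 5)*(x - 3)*(x - 1), (x - 4)*(x - 3)*(x + 1)) = x - 3
(4) = d - 6
(5) = gcd((w - 8)*(w - 2), (w - 8)*(w - 2)) = w^2 - 10*w + 16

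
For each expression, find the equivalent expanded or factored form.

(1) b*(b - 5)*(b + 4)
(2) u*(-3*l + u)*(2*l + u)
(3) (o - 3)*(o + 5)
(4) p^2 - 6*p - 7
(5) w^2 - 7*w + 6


(1) = b^3 - b^2 - 20*b
(2) = -6*l^2*u - l*u^2 + u^3
(3) = o^2 + 2*o - 15
(4) = (p - 7)*(p + 1)
(5) = (w - 6)*(w - 1)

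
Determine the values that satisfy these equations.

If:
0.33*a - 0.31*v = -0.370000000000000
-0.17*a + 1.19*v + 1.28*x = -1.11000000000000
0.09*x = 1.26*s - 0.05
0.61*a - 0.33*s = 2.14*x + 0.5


Then:
a = -1.53
s = -0.01
v = -0.43
x = -0.67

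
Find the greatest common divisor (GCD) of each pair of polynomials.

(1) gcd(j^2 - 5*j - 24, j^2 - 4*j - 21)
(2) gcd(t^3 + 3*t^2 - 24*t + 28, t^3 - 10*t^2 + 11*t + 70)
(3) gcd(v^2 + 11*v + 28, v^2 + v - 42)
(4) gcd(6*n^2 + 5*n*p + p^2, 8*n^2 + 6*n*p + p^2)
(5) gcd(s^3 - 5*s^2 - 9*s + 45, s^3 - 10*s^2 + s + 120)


(1) = gcd((j - 8)*(j + 3), (j - 7)*(j + 3)) = j + 3
(2) = gcd((t - 2)^2*(t + 7), (t - 7)*(t - 5)*(t + 2)) = 1
(3) = gcd((v + 4)*(v + 7), (v - 6)*(v + 7)) = v + 7
(4) = 2*n + p
(5) = s^2 - 2*s - 15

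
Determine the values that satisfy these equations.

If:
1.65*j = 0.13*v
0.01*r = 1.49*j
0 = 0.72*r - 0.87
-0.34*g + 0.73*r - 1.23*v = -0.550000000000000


Then:
g = 3.84
j = 0.01
r = 1.21
v = 0.10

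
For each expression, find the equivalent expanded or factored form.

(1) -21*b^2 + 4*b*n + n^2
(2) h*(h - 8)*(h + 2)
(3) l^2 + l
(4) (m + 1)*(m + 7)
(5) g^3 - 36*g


(1) = (-3*b + n)*(7*b + n)
(2) = h^3 - 6*h^2 - 16*h
(3) = l*(l + 1)
(4) = m^2 + 8*m + 7
(5) = g*(g - 6)*(g + 6)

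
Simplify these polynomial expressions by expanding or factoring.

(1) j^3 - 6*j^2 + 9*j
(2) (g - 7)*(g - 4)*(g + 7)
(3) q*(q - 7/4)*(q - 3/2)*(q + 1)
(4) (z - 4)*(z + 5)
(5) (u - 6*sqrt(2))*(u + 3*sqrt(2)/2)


(1) = j*(j - 3)^2
(2) = g^3 - 4*g^2 - 49*g + 196
(3) = q^4 - 9*q^3/4 - 5*q^2/8 + 21*q/8
(4) = z^2 + z - 20
(5) = u^2 - 9*sqrt(2)*u/2 - 18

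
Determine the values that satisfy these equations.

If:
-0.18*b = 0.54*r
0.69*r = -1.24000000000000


Then:
b = 5.39
r = -1.80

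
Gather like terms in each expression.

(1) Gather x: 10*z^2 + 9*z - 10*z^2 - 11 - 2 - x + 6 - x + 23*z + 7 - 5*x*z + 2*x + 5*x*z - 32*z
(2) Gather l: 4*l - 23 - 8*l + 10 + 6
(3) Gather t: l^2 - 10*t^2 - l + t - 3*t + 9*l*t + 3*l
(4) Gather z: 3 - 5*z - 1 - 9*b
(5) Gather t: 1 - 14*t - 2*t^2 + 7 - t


(1) = 0
(2) = -4*l - 7
(3) = l^2 + 2*l - 10*t^2 + t*(9*l - 2)
(4) = -9*b - 5*z + 2
(5) = -2*t^2 - 15*t + 8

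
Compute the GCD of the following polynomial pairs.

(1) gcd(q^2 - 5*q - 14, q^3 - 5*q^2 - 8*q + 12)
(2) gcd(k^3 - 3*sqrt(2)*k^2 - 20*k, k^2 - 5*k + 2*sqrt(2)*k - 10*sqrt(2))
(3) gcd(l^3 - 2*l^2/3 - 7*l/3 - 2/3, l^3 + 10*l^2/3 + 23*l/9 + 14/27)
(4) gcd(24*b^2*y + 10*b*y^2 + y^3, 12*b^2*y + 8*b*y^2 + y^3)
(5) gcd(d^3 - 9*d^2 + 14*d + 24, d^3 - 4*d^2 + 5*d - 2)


(1) = gcd((q - 7)*(q + 2), (q - 6)*(q - 1)*(q + 2)) = q + 2
(2) = gcd(k*(k - 5*sqrt(2))*(k + 2*sqrt(2)), (k - 5)*(k + 2*sqrt(2))) = k + 2*sqrt(2)
(3) = l + 1/3
(4) = 6*b*y + y^2
(5) = gcd((d - 6)*(d - 4)*(d + 1), (d - 2)*(d - 1)^2) = 1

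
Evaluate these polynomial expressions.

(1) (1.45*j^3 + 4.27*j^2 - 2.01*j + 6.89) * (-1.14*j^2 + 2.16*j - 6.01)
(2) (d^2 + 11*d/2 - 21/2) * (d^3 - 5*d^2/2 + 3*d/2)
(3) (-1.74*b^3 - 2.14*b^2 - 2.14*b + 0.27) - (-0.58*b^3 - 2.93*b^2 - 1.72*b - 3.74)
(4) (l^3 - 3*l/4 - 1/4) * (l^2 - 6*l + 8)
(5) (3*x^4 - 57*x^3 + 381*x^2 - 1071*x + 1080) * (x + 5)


(1) = -1.653*j^5 - 1.7358*j^4 + 2.8001*j^3 - 37.8589*j^2 + 26.9625*j - 41.4089
(2) = d^5 + 3*d^4 - 91*d^3/4 + 69*d^2/2 - 63*d/4
(3) = -1.16*b^3 + 0.79*b^2 - 0.42*b + 4.01
(4) = l^5 - 6*l^4 + 29*l^3/4 + 17*l^2/4 - 9*l/2 - 2
(5) = 3*x^5 - 42*x^4 + 96*x^3 + 834*x^2 - 4275*x + 5400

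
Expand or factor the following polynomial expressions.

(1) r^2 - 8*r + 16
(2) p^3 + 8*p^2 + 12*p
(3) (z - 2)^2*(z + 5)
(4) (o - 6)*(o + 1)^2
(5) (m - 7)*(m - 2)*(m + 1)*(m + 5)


(1) = (r - 4)^2
(2) = p*(p + 2)*(p + 6)
(3) = z^3 + z^2 - 16*z + 20
(4) = o^3 - 4*o^2 - 11*o - 6
(5) = m^4 - 3*m^3 - 35*m^2 + 39*m + 70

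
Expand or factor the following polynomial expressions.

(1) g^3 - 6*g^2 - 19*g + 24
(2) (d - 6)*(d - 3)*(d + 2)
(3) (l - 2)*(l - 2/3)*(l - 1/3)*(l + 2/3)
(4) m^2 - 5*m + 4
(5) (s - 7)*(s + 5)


(1) = (g - 8)*(g - 1)*(g + 3)
(2) = d^3 - 7*d^2 + 36
(3) = l^4 - 7*l^3/3 + 2*l^2/9 + 28*l/27 - 8/27
(4) = (m - 4)*(m - 1)
(5) = s^2 - 2*s - 35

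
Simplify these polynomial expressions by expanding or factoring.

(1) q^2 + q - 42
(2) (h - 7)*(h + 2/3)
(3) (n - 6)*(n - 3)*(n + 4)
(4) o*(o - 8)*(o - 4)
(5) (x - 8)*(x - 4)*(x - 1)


(1) = (q - 6)*(q + 7)
(2) = h^2 - 19*h/3 - 14/3
(3) = n^3 - 5*n^2 - 18*n + 72
(4) = o^3 - 12*o^2 + 32*o
(5) = x^3 - 13*x^2 + 44*x - 32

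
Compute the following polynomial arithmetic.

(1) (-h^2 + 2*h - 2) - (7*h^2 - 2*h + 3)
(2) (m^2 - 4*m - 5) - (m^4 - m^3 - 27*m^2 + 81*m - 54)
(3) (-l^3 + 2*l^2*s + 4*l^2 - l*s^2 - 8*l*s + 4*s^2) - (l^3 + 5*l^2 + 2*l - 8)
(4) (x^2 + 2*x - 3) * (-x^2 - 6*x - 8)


(1) = -8*h^2 + 4*h - 5
(2) = -m^4 + m^3 + 28*m^2 - 85*m + 49
(3) = -2*l^3 + 2*l^2*s - l^2 - l*s^2 - 8*l*s - 2*l + 4*s^2 + 8
(4) = -x^4 - 8*x^3 - 17*x^2 + 2*x + 24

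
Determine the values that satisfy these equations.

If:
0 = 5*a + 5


Then:
a = -1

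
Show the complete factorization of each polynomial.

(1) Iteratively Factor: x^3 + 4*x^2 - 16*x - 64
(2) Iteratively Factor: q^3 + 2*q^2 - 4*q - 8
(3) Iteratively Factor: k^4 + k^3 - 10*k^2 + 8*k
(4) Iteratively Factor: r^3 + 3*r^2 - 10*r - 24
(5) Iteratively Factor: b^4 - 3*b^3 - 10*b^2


(1) = (x + 4)*(x^2 - 16) = (x - 4)*(x + 4)*(x + 4)
(2) = (q + 2)*(q^2 - 4) = (q + 2)^2*(q - 2)
(3) = (k)*(k^3 + k^2 - 10*k + 8) = k*(k - 2)*(k^2 + 3*k - 4) = k*(k - 2)*(k - 1)*(k + 4)
(4) = (r - 3)*(r^2 + 6*r + 8) = (r - 3)*(r + 4)*(r + 2)
(5) = (b + 2)*(b^3 - 5*b^2) = b*(b + 2)*(b^2 - 5*b) = b^2*(b + 2)*(b - 5)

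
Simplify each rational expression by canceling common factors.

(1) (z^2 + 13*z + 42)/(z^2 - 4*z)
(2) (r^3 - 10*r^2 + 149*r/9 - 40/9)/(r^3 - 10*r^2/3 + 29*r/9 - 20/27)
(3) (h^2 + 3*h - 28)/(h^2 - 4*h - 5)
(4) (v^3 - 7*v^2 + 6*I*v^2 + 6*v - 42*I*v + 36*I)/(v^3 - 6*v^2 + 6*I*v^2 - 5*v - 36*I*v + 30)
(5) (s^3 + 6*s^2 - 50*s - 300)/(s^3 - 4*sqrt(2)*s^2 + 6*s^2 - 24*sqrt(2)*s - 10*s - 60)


(1) = (z^2 + 13*z + 42)/(z^2 - 4*z)
(2) = (3*r - 24)/(3*r - 4)
(3) = (h^2 + 3*h - 28)/(h^2 - 4*h - 5)
(4) = (v^2 + v*(-1 + 6*I) - 6*I)/(v^2 + 6*I*v - 5)
(5) = (s + 5*sqrt(2))/(s + sqrt(2))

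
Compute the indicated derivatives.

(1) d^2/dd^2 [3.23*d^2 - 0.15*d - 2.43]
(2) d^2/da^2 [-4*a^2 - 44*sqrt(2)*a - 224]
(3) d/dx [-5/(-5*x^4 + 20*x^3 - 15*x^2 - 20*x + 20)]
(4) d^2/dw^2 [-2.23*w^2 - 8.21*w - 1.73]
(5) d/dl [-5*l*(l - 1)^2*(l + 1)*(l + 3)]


(1) = 6.46000000000000
(2) = -8
(3) = 2*(-2*x^3 + 6*x^2 - 3*x - 2)/(x^4 - 4*x^3 + 3*x^2 + 4*x - 4)^2
(4) = -4.46000000000000
(5) = -25*l^4 - 40*l^3 + 60*l^2 + 20*l - 15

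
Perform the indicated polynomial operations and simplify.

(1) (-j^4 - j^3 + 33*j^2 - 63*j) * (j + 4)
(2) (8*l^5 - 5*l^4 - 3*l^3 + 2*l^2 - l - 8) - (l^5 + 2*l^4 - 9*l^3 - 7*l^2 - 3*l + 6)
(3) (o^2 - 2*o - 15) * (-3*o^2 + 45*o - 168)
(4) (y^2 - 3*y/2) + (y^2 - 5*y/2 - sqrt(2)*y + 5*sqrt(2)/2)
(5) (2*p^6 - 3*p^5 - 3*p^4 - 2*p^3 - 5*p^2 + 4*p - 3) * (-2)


(1) = -j^5 - 5*j^4 + 29*j^3 + 69*j^2 - 252*j
(2) = 7*l^5 - 7*l^4 + 6*l^3 + 9*l^2 + 2*l - 14
(3) = -3*o^4 + 51*o^3 - 213*o^2 - 339*o + 2520
(4) = 2*y^2 - 4*y - sqrt(2)*y + 5*sqrt(2)/2
(5) = -4*p^6 + 6*p^5 + 6*p^4 + 4*p^3 + 10*p^2 - 8*p + 6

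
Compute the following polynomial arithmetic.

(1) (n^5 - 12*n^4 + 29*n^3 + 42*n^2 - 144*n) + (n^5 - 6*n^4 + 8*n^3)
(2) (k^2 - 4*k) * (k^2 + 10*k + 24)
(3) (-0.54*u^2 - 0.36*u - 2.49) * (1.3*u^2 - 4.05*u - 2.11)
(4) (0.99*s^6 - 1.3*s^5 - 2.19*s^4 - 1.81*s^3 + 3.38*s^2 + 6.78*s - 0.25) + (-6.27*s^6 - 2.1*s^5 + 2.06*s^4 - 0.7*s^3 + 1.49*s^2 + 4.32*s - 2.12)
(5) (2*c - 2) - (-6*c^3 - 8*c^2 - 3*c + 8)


(1) = 2*n^5 - 18*n^4 + 37*n^3 + 42*n^2 - 144*n
(2) = k^4 + 6*k^3 - 16*k^2 - 96*k
(3) = -0.702*u^4 + 1.719*u^3 - 0.6396*u^2 + 10.8441*u + 5.2539
(4) = -5.28*s^6 - 3.4*s^5 - 0.13*s^4 - 2.51*s^3 + 4.87*s^2 + 11.1*s - 2.37
(5) = 6*c^3 + 8*c^2 + 5*c - 10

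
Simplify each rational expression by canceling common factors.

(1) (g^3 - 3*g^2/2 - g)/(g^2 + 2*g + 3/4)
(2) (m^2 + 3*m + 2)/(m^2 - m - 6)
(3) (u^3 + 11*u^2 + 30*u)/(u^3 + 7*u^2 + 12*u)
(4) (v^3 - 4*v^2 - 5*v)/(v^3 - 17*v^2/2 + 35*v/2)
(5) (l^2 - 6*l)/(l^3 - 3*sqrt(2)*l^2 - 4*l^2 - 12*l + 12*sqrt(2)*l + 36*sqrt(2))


(1) = (2*g^2 - 4*g)/(2*g + 3)
(2) = (m + 1)/(m - 3)
(3) = (u^2 + 11*u + 30)/(u^2 + 7*u + 12)
(4) = (2*v + 2)/(2*v - 7)
(5) = l/(l^2 + l*(2 - 3*sqrt(2)) - 6*sqrt(2))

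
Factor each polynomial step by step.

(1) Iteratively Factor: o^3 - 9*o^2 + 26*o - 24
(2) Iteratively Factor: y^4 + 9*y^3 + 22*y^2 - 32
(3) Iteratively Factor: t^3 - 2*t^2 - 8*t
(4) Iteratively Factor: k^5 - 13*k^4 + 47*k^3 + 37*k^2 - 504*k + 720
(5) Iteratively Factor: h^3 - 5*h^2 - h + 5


(1) = (o - 2)*(o^2 - 7*o + 12) = (o - 3)*(o - 2)*(o - 4)
(2) = (y + 2)*(y^3 + 7*y^2 + 8*y - 16) = (y + 2)*(y + 4)*(y^2 + 3*y - 4) = (y + 2)*(y + 4)^2*(y - 1)
(3) = (t - 4)*(t^2 + 2*t) = (t - 4)*(t + 2)*(t)
(4) = (k - 4)*(k^4 - 9*k^3 + 11*k^2 + 81*k - 180) = (k - 4)*(k - 3)*(k^3 - 6*k^2 - 7*k + 60) = (k - 5)*(k - 4)*(k - 3)*(k^2 - k - 12) = (k - 5)*(k - 4)^2*(k - 3)*(k + 3)
(5) = (h - 5)*(h^2 - 1) = (h - 5)*(h - 1)*(h + 1)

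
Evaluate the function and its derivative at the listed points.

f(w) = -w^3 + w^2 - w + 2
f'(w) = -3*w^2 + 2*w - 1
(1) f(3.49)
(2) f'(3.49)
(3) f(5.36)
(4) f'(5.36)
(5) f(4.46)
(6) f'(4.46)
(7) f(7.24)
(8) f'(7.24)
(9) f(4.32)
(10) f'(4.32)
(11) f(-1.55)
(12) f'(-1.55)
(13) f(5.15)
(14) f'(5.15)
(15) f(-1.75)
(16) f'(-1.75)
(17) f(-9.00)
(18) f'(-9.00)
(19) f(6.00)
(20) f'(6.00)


(1) = -31.82
(2) = -30.56
(3) = -128.62
(4) = -76.47
(5) = -71.28
(6) = -51.75
(7) = -332.33
(8) = -143.77
(9) = -64.28
(10) = -48.35
(11) = 9.68
(12) = -11.31
(13) = -113.22
(14) = -70.27
(15) = 12.17
(16) = -13.69
(17) = 821.00
(18) = -262.00
(19) = -184.00
(20) = -97.00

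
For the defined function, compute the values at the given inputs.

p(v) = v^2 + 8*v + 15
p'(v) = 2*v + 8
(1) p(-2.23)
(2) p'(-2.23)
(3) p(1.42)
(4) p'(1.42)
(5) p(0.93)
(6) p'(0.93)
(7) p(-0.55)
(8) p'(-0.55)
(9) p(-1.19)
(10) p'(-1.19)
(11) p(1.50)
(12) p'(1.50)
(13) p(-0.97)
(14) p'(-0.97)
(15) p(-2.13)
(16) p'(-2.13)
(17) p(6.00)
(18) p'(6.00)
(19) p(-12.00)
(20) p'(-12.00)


(1) = 2.13
(2) = 3.54
(3) = 28.38
(4) = 10.84
(5) = 23.30
(6) = 9.86
(7) = 10.90
(8) = 6.90
(9) = 6.90
(10) = 5.62
(11) = 29.25
(12) = 11.00
(13) = 8.18
(14) = 6.06
(15) = 2.50
(16) = 3.74
(17) = 99.00
(18) = 20.00
(19) = 63.00
(20) = -16.00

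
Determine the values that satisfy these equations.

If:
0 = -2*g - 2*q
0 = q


Then:
g = 0
q = 0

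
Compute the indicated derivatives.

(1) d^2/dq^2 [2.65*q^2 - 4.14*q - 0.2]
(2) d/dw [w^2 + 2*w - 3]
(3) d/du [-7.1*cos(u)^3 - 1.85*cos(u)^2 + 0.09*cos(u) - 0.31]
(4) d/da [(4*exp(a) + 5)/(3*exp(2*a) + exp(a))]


(1) = 5.30000000000000
(2) = 2*w + 2
(3) = (21.3*cos(u)^2 + 3.7*cos(u) - 0.09)*sin(u)
(4) = (-12*exp(2*a) - 30*exp(a) - 5)*exp(-a)/(9*exp(2*a) + 6*exp(a) + 1)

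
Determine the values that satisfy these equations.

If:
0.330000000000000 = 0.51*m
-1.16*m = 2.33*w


Then:
m = 0.65
w = -0.32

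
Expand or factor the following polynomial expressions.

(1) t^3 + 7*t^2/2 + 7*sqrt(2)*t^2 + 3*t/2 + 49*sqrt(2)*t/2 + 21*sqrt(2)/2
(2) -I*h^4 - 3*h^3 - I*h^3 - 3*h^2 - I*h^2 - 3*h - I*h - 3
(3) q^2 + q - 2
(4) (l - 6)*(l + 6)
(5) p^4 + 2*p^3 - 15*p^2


(1) = (t + 1/2)*(t + 3)*(t + 7*sqrt(2))
(2) = (h - 3*I)*(h - I)*(h + I)*(-I*h - I)
(3) = (q - 1)*(q + 2)
(4) = l^2 - 36
(5) = p^2*(p - 3)*(p + 5)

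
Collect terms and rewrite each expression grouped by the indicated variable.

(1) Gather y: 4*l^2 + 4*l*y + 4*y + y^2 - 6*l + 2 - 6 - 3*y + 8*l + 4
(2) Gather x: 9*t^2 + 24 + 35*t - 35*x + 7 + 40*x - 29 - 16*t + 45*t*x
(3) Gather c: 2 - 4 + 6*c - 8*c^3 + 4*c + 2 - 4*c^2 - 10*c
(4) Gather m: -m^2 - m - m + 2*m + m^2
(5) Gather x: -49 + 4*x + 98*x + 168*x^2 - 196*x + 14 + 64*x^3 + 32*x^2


(1) = 4*l^2 + 2*l + y^2 + y*(4*l + 1)
(2) = 9*t^2 + 19*t + x*(45*t + 5) + 2
(3) = -8*c^3 - 4*c^2
(4) = 0
(5) = 64*x^3 + 200*x^2 - 94*x - 35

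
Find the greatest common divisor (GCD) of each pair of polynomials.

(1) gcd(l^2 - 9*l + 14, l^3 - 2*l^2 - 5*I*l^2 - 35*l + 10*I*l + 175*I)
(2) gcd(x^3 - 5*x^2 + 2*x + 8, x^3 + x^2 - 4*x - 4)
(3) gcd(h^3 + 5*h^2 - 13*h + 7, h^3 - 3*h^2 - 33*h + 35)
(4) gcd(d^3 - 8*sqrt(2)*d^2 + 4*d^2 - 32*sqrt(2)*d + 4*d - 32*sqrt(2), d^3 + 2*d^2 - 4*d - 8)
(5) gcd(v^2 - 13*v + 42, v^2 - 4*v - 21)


(1) = gcd((l - 7)*(l - 2), (l - 7)*(l + 5)*(l - 5*I)) = l - 7
(2) = x^2 - x - 2
(3) = gcd((h - 1)^2*(h + 7), (h - 7)*(h - 1)*(h + 5)) = h - 1
(4) = d^2 + 4*d + 4
(5) = gcd((v - 7)*(v - 6), (v - 7)*(v + 3)) = v - 7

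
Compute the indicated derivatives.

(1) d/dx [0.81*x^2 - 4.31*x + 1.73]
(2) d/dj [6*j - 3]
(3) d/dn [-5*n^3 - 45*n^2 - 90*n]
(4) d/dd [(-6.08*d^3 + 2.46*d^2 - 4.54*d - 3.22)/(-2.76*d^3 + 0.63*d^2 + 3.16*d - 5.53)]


(1) = 1.62*x - 4.31
(2) = 6
(3) = -15*n^2 - 90*n - 90
(4) = (2.9592*d^4 - 63.4864*d^3 + 84.8394*d^2 - 23.1504*d + 35.2814)/(7.6176*d^6 - 3.4776*d^5 - 17.0463*d^4 + 34.5072*d^3 + 3.0178*d^2 - 34.9496*d + 30.5809)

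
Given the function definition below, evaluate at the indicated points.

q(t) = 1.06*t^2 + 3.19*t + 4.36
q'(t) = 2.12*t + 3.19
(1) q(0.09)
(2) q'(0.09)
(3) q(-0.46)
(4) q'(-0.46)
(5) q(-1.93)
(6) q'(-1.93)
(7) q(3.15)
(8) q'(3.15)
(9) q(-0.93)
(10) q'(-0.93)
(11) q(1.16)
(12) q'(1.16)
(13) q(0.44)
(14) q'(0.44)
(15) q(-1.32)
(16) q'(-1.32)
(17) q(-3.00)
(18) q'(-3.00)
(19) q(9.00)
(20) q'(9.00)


(1) = 4.66
(2) = 3.38
(3) = 3.12
(4) = 2.21
(5) = 2.15
(6) = -0.90
(7) = 24.93
(8) = 9.87
(9) = 2.31
(10) = 1.22
(11) = 9.49
(12) = 5.65
(13) = 5.97
(14) = 4.12
(15) = 2.00
(16) = 0.39
(17) = 4.33
(18) = -3.17
(19) = 118.93
(20) = 22.27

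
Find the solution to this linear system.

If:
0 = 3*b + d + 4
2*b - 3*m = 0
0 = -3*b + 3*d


Then:
b = -1
d = -1
m = -2/3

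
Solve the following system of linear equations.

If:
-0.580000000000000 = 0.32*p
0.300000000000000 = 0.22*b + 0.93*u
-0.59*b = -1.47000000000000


Then:
b = 2.49
p = -1.81
u = -0.27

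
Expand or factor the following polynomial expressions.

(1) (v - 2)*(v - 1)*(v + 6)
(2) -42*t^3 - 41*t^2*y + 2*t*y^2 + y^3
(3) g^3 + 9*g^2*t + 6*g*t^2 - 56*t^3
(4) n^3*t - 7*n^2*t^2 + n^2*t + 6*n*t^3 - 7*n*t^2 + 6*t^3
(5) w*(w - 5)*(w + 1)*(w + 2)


(1) = v^3 + 3*v^2 - 16*v + 12
(2) = (-6*t + y)*(t + y)*(7*t + y)
(3) = (g - 2*t)*(g + 4*t)*(g + 7*t)
(4) = (n - 6*t)*(n - t)*(n*t + t)
(5) = w^4 - 2*w^3 - 13*w^2 - 10*w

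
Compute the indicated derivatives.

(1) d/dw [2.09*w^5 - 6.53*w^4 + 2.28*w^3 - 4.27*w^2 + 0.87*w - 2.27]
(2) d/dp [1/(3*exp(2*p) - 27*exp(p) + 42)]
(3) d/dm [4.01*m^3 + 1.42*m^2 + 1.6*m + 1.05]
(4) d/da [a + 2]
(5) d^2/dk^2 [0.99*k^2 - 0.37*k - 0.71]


(1) = 10.45*w^4 - 26.12*w^3 + 6.84*w^2 - 8.54*w + 0.87
(2) = (9 - 2*exp(p))*exp(p)/(3*(exp(2*p) - 9*exp(p) + 14)^2)
(3) = 12.03*m^2 + 2.84*m + 1.6
(4) = 1
(5) = 1.98000000000000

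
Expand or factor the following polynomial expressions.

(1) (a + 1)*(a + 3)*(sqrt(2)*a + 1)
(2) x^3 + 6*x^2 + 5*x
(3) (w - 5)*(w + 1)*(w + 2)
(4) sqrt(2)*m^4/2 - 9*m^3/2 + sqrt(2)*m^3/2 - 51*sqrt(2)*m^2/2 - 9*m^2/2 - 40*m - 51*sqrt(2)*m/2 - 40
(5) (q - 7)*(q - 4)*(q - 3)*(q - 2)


(1) = sqrt(2)*a^3 + a^2 + 4*sqrt(2)*a^2 + 4*a + 3*sqrt(2)*a + 3
(2) = x*(x + 1)*(x + 5)
(3) = w^3 - 2*w^2 - 13*w - 10
(4) = (m - 8*sqrt(2))*(m + sqrt(2))*(m + 5*sqrt(2)/2)*(sqrt(2)*m/2 + sqrt(2)/2)
(5) = q^4 - 16*q^3 + 89*q^2 - 206*q + 168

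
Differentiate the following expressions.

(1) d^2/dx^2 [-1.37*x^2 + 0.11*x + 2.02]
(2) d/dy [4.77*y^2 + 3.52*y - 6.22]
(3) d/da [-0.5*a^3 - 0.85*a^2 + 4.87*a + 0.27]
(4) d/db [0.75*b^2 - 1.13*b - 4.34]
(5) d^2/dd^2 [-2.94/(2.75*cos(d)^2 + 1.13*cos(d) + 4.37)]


(1) = -2.74000000000000
(2) = 9.54*y + 3.52
(3) = -1.5*a^2 - 1.7*a + 4.87
(4) = 1.5*b - 1.13
(5) = (88.935*(1 - cos(d)^2)^2 + 27.40815*cos(d)^3 - 93.104214*cos(d)^2 - 69.334314*cos(d) - 25.780272)/(2.75*cos(d)^2 + 1.13*cos(d) + 4.37)^3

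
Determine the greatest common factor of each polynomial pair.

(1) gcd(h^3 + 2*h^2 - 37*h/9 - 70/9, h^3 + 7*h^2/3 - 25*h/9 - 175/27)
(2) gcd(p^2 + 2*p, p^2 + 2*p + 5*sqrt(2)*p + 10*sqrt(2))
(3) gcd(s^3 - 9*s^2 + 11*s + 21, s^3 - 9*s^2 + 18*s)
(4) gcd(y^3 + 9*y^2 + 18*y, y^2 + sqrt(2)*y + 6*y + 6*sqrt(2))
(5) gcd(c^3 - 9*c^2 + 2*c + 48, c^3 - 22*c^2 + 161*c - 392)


(1) = gcd((h - 2)*(h + 5/3)*(h + 7/3), (h - 5/3)*(h + 5/3)*(h + 7/3)) = h^2 + 4*h + 35/9
(2) = gcd(p*(p + 2), (p + 2)*(p + 5*sqrt(2))) = p + 2
(3) = gcd((s - 7)*(s - 3)*(s + 1), s*(s - 6)*(s - 3)) = s - 3
(4) = gcd(y*(y + 3)*(y + 6), (y + 6)*(y + sqrt(2))) = y + 6
(5) = c - 8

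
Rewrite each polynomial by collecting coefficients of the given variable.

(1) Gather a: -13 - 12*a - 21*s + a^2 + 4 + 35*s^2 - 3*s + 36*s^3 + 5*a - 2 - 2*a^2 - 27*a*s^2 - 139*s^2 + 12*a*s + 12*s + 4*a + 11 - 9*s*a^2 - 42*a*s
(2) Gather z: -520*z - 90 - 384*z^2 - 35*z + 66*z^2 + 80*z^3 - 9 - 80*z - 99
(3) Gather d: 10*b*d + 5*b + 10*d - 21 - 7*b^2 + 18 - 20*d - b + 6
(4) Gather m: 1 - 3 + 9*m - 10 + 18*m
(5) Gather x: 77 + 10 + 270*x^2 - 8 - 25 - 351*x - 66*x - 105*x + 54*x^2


(1) = a^2*(-9*s - 1) + a*(-27*s^2 - 30*s - 3) + 36*s^3 - 104*s^2 - 12*s
(2) = 80*z^3 - 318*z^2 - 635*z - 198
(3) = -7*b^2 + 4*b + d*(10*b - 10) + 3
(4) = 27*m - 12
(5) = 324*x^2 - 522*x + 54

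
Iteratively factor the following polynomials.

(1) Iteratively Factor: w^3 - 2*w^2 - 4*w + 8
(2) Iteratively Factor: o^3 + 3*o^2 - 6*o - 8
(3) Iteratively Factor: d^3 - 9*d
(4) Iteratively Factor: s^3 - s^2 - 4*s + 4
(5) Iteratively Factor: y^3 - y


(1) = (w - 2)*(w^2 - 4) = (w - 2)*(w + 2)*(w - 2)
(2) = (o - 2)*(o^2 + 5*o + 4) = (o - 2)*(o + 4)*(o + 1)
(3) = (d - 3)*(d^2 + 3*d) = d*(d - 3)*(d + 3)
(4) = (s - 1)*(s^2 - 4) = (s - 2)*(s - 1)*(s + 2)
(5) = (y)*(y^2 - 1) = y*(y - 1)*(y + 1)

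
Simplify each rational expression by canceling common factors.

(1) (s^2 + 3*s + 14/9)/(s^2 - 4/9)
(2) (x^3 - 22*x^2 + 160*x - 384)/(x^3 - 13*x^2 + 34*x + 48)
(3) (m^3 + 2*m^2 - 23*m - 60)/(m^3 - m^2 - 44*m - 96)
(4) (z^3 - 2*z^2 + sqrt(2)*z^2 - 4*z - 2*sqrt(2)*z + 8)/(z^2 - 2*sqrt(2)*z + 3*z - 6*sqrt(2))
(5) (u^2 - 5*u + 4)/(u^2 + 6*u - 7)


(1) = (3*s + 7)/(3*s - 2)
(2) = (x - 8)/(x + 1)
(3) = (m - 5)/(m - 8)
(4) = (z^3 + z^2*(-2 + sqrt(2)) + z*(-4 - 2*sqrt(2)) + 8)/(z^2 + z*(3 - 2*sqrt(2)) - 6*sqrt(2))
(5) = (u - 4)/(u + 7)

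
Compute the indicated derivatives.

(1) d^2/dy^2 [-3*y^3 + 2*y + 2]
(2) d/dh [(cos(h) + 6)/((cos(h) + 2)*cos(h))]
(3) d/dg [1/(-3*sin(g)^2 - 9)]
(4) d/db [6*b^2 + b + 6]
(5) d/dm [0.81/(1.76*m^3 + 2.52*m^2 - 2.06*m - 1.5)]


(1) = -18*y
(2) = (sin(h) + 12*sin(h)/cos(h)^2 + 12*tan(h))/(cos(h) + 2)^2
(3) = 4*sin(2*g)/(3*(7 - cos(2*g))^2)
(4) = 12*b + 1
(5) = (-4.2768*m^2 - 4.0824*m + 1.6686)/(1.76*m^3 + 2.52*m^2 - 2.06*m - 1.5)^2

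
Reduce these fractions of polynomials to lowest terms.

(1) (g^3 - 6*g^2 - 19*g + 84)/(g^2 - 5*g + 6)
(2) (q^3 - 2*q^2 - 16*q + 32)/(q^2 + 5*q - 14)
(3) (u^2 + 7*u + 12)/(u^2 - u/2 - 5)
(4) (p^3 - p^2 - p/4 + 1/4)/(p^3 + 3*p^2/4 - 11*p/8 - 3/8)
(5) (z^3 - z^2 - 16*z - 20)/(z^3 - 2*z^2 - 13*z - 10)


(1) = (g^2 - 3*g - 28)/(g - 2)
(2) = (q^2 - 16)/(q + 7)
(3) = (2*u^2 + 14*u + 24)/(2*u^2 - u - 10)
(4) = (8*p^2 - 2)/(8*p^2 + 14*p + 3)
(5) = (z + 2)/(z + 1)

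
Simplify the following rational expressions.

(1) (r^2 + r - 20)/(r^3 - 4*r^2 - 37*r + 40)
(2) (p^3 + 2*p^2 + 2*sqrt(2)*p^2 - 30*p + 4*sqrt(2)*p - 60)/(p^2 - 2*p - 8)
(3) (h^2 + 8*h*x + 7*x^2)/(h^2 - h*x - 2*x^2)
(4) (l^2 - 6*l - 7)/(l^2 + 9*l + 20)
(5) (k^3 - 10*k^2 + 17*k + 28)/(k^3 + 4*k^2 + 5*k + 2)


(1) = (r - 4)/(r^2 - 9*r + 8)
(2) = (p^2 + 2*sqrt(2)*p - 30)/(p - 4)
(3) = (-h - 7*x)/(-h + 2*x)
(4) = (l^2 - 6*l - 7)/(l^2 + 9*l + 20)
(5) = (k^2 - 11*k + 28)/(k^2 + 3*k + 2)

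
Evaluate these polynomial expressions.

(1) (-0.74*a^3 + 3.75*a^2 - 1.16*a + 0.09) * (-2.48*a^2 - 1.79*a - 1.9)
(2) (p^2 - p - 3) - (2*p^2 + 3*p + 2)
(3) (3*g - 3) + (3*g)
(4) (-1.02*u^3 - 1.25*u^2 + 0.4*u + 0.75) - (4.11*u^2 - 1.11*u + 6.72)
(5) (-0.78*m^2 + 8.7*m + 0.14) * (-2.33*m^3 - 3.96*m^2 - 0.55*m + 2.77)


(1) = 1.8352*a^5 - 7.9754*a^4 - 2.4297*a^3 - 5.2718*a^2 + 2.0429*a - 0.171
(2) = -p^2 - 4*p - 5
(3) = 6*g - 3
(4) = -1.02*u^3 - 5.36*u^2 + 1.51*u - 5.97
(5) = 1.8174*m^5 - 17.1822*m^4 - 34.3492*m^3 - 7.5*m^2 + 24.022*m + 0.3878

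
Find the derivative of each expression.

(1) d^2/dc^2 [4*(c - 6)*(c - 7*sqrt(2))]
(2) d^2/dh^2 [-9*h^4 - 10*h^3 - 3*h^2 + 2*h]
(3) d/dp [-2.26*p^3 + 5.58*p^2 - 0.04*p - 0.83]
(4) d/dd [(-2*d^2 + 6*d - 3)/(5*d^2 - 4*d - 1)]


(1) = 8
(2) = -108*h^2 - 60*h - 6
(3) = -6.78*p^2 + 11.16*p - 0.04
(4) = 2*(-11*d^2 + 17*d - 9)/(25*d^4 - 40*d^3 + 6*d^2 + 8*d + 1)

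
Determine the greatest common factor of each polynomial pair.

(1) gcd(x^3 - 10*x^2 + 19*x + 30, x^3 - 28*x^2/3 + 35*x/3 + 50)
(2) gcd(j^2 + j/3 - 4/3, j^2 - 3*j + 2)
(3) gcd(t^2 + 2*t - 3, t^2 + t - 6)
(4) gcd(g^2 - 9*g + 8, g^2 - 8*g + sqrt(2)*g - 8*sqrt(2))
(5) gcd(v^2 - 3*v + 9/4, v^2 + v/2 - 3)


(1) = x^2 - 11*x + 30
(2) = j - 1
(3) = gcd((t - 1)*(t + 3), (t - 2)*(t + 3)) = t + 3
(4) = g - 8
(5) = gcd((v - 3/2)^2, (v - 3/2)*(v + 2)) = v - 3/2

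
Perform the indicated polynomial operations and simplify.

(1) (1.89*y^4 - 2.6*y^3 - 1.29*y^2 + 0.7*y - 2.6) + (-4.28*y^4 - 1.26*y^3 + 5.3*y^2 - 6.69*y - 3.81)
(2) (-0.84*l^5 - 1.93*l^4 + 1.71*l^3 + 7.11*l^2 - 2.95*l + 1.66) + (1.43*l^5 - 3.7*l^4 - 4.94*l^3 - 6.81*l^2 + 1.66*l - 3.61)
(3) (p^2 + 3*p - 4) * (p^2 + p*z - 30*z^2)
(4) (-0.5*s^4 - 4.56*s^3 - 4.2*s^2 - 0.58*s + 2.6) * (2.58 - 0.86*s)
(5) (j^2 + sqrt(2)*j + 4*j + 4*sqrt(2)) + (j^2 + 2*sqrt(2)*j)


(1) = -2.39*y^4 - 3.86*y^3 + 4.01*y^2 - 5.99*y - 6.41
(2) = 0.59*l^5 - 5.63*l^4 - 3.23*l^3 + 0.3*l^2 - 1.29*l - 1.95
(3) = p^4 + p^3*z + 3*p^3 - 30*p^2*z^2 + 3*p^2*z - 4*p^2 - 90*p*z^2 - 4*p*z + 120*z^2
(4) = 0.43*s^5 + 2.6316*s^4 - 8.1528*s^3 - 10.3372*s^2 - 3.7324*s + 6.708
(5) = 2*j^2 + 4*j + 3*sqrt(2)*j + 4*sqrt(2)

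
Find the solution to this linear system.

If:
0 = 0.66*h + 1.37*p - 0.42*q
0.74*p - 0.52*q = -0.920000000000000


Then:
h = 2.58067158067158 - 0.822276822276822*q
p = 0.702702702702703*q - 1.24324324324324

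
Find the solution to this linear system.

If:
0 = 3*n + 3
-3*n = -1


Then:
No Solution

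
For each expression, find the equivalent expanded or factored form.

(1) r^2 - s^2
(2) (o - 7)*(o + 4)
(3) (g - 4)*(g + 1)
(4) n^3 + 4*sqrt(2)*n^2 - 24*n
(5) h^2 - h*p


(1) = (r - s)*(r + s)
(2) = o^2 - 3*o - 28
(3) = g^2 - 3*g - 4
(4) = n*(n - 2*sqrt(2))*(n + 6*sqrt(2))
(5) = h*(h - p)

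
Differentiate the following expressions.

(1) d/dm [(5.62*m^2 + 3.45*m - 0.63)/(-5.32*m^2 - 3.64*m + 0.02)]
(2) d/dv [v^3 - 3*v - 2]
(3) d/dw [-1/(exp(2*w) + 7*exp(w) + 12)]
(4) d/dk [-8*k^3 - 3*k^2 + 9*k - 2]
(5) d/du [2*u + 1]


(1) = (-2.1028*m^2 - 6.4784*m - 2.2242)/(28.3024*m^4 + 38.7296*m^3 + 13.0368*m^2 - 0.1456*m + 0.0004)
(2) = 3*v^2 - 3
(3) = (2*exp(w) + 7)*exp(w)/(exp(2*w) + 7*exp(w) + 12)^2
(4) = -24*k^2 - 6*k + 9
(5) = 2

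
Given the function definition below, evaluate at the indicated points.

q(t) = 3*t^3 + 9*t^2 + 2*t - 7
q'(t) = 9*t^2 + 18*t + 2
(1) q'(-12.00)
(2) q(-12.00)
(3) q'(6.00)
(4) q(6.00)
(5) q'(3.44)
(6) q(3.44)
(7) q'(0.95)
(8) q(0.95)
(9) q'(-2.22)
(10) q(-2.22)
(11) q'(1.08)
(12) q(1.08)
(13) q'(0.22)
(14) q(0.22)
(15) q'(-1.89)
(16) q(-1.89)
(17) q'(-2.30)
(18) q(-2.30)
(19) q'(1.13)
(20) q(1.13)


(1) = 1082.00
(2) = -3919.00
(3) = 434.00
(4) = 977.00
(5) = 170.42
(6) = 228.51
(7) = 27.22
(8) = 5.59
(9) = 6.40
(10) = 0.09
(11) = 31.94
(12) = 9.44
(13) = 6.40
(14) = -6.09
(15) = 0.13
(16) = 1.12
(17) = 8.21
(18) = -0.49
(19) = 33.83
(20) = 11.08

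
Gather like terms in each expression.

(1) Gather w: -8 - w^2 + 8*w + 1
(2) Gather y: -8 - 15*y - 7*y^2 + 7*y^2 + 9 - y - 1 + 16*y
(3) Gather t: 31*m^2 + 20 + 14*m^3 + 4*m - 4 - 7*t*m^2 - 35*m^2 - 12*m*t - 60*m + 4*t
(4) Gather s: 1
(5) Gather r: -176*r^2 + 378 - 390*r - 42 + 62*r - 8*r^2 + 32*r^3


(1) = -w^2 + 8*w - 7
(2) = 0
(3) = 14*m^3 - 4*m^2 - 56*m + t*(-7*m^2 - 12*m + 4) + 16
(4) = 1
(5) = 32*r^3 - 184*r^2 - 328*r + 336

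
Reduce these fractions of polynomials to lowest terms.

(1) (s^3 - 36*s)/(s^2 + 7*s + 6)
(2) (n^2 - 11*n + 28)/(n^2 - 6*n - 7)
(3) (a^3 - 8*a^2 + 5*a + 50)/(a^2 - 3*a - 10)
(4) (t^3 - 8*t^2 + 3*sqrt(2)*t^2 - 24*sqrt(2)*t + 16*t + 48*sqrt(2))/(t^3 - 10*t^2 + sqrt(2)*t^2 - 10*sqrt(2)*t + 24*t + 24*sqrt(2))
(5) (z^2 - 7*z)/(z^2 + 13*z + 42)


(1) = (s^2 - 6*s)/(s + 1)
(2) = (n - 4)/(n + 1)
(3) = a - 5
(4) = (t^2 + t*(-4 + 3*sqrt(2)) - 12*sqrt(2))/(t^2 + t*(-6 + sqrt(2)) - 6*sqrt(2))
(5) = (z^2 - 7*z)/(z^2 + 13*z + 42)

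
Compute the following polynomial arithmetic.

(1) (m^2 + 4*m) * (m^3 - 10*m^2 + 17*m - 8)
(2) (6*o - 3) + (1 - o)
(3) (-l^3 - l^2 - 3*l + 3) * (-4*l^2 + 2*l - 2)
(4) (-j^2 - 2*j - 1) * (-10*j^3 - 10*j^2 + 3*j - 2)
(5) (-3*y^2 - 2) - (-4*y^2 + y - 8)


(1) = m^5 - 6*m^4 - 23*m^3 + 60*m^2 - 32*m
(2) = 5*o - 2
(3) = 4*l^5 + 2*l^4 + 12*l^3 - 16*l^2 + 12*l - 6
(4) = 10*j^5 + 30*j^4 + 27*j^3 + 6*j^2 + j + 2
(5) = y^2 - y + 6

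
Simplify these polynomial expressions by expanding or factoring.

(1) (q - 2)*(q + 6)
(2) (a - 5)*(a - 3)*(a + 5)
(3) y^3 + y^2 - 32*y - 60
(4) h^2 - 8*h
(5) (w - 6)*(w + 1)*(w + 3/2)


(1) = q^2 + 4*q - 12
(2) = a^3 - 3*a^2 - 25*a + 75
(3) = (y - 6)*(y + 2)*(y + 5)
(4) = h*(h - 8)
(5) = w^3 - 7*w^2/2 - 27*w/2 - 9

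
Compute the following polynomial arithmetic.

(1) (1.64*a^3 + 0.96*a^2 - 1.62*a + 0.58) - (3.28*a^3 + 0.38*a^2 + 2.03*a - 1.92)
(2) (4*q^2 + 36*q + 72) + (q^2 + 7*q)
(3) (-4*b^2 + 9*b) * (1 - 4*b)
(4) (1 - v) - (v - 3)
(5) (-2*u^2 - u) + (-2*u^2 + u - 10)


(1) = -1.64*a^3 + 0.58*a^2 - 3.65*a + 2.5
(2) = 5*q^2 + 43*q + 72
(3) = 16*b^3 - 40*b^2 + 9*b
(4) = 4 - 2*v
(5) = -4*u^2 - 10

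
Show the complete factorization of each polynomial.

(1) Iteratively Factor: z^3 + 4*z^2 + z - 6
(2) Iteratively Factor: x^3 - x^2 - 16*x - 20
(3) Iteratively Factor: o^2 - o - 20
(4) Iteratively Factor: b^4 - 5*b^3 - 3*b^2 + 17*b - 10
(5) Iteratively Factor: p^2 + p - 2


(1) = (z + 2)*(z^2 + 2*z - 3) = (z + 2)*(z + 3)*(z - 1)
(2) = (x - 5)*(x^2 + 4*x + 4) = (x - 5)*(x + 2)*(x + 2)
(3) = (o + 4)*(o - 5)
(4) = (b - 1)*(b^3 - 4*b^2 - 7*b + 10) = (b - 5)*(b - 1)*(b^2 + b - 2) = (b - 5)*(b - 1)^2*(b + 2)
(5) = (p + 2)*(p - 1)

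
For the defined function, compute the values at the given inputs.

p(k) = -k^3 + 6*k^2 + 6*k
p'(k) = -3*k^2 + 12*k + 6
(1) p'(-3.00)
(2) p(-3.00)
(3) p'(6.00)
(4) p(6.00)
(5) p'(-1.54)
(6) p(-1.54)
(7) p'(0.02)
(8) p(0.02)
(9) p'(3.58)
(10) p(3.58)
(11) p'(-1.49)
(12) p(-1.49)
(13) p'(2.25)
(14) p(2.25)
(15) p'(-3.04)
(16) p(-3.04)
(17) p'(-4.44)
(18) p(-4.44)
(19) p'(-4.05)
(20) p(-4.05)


(1) = -57.00
(2) = 63.00
(3) = -30.00
(4) = 36.00
(5) = -19.59
(6) = 8.64
(7) = 6.24
(8) = 0.12
(9) = 10.51
(10) = 52.50
(11) = -18.54
(12) = 7.69
(13) = 17.81
(14) = 32.48
(15) = -58.20
(16) = 65.30
(17) = -106.42
(18) = 179.17
(19) = -91.81
(20) = 140.55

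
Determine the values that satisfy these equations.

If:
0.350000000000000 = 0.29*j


Then:
j = 1.21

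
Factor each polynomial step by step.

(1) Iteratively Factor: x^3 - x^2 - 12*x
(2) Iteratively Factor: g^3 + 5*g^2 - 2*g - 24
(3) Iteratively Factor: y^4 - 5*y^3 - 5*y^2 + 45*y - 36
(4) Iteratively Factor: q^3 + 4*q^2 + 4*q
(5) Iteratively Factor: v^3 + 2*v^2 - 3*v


(1) = (x - 4)*(x^2 + 3*x) = x*(x - 4)*(x + 3)
(2) = (g + 3)*(g^2 + 2*g - 8) = (g + 3)*(g + 4)*(g - 2)
(3) = (y - 1)*(y^3 - 4*y^2 - 9*y + 36) = (y - 3)*(y - 1)*(y^2 - y - 12) = (y - 4)*(y - 3)*(y - 1)*(y + 3)
(4) = (q + 2)*(q^2 + 2*q) = (q + 2)^2*(q)
(5) = (v)*(v^2 + 2*v - 3) = v*(v + 3)*(v - 1)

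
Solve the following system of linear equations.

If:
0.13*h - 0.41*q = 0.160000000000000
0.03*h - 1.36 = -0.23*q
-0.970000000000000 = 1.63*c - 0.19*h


Then:
c = 1.05
h = 14.09
q = 4.08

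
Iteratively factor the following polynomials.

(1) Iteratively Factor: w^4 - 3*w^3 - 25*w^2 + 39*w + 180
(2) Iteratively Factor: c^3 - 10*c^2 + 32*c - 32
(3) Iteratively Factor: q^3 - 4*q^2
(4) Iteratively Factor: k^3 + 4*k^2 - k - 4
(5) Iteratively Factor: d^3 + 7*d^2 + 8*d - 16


(1) = (w + 3)*(w^3 - 6*w^2 - 7*w + 60) = (w + 3)^2*(w^2 - 9*w + 20) = (w - 4)*(w + 3)^2*(w - 5)
(2) = (c - 4)*(c^2 - 6*c + 8) = (c - 4)*(c - 2)*(c - 4)
(3) = (q - 4)*(q^2) = q*(q - 4)*(q)
(4) = (k + 4)*(k^2 - 1) = (k + 1)*(k + 4)*(k - 1)
(5) = (d - 1)*(d^2 + 8*d + 16) = (d - 1)*(d + 4)*(d + 4)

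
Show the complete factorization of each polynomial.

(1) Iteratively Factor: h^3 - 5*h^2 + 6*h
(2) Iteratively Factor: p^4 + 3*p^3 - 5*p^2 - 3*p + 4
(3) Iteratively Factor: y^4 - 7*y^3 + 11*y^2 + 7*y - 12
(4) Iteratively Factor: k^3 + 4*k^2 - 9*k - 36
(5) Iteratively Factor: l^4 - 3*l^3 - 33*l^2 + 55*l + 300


(1) = (h - 2)*(h^2 - 3*h) = (h - 3)*(h - 2)*(h)
(2) = (p - 1)*(p^3 + 4*p^2 - p - 4) = (p - 1)*(p + 4)*(p^2 - 1) = (p - 1)^2*(p + 4)*(p + 1)
(3) = (y - 4)*(y^3 - 3*y^2 - y + 3) = (y - 4)*(y - 3)*(y^2 - 1) = (y - 4)*(y - 3)*(y + 1)*(y - 1)
(4) = (k + 3)*(k^2 + k - 12) = (k - 3)*(k + 3)*(k + 4)
(5) = (l - 5)*(l^3 + 2*l^2 - 23*l - 60) = (l - 5)*(l + 4)*(l^2 - 2*l - 15) = (l - 5)*(l + 3)*(l + 4)*(l - 5)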